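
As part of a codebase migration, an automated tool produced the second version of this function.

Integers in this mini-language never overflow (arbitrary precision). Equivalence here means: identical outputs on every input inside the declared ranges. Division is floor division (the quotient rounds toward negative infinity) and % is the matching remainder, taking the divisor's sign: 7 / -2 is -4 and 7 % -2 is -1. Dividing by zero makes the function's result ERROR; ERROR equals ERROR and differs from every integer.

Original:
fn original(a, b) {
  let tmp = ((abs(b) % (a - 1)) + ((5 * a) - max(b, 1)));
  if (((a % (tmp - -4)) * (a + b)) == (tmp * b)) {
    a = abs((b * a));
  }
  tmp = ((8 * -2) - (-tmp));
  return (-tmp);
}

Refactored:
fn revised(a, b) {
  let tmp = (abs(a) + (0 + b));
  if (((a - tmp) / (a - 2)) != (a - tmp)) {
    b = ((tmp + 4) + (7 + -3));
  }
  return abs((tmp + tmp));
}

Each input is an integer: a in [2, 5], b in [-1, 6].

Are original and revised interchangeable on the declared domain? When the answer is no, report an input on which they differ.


Evaluate both at a=2, b=-1.
original: tmp := 9 | (((a % (tmp - -4)) * (a + b)) == (tmp * b)): false | tmp := -7 | result 7
revised: tmp := 1 | divide-by-zero, output ERROR
7 against ERROR: the behavior changed.
verdict: not equivalent; witness: a=2, b=-1


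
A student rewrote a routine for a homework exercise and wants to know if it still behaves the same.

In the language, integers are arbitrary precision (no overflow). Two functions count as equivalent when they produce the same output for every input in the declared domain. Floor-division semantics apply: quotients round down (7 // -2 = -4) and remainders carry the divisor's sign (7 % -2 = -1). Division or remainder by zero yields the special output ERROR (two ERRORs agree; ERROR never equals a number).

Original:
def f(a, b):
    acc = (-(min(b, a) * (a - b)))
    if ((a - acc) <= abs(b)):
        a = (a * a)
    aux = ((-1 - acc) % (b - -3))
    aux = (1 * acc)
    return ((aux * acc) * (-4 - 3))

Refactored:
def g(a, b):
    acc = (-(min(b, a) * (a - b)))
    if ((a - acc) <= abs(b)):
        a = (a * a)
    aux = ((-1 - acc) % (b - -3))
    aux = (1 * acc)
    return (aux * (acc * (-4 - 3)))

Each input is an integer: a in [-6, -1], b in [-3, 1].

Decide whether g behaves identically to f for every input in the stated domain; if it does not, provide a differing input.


Side by side, the visible changes include: same computation, different form.
As a probe, take a=-4, b=0: f runs acc becomes -16; next ((a - acc) <= abs(b)) evaluates to false; next aux becomes 0; next aux becomes -16; next final value -1792; g runs acc becomes -16; next ((a - acc) <= abs(b)) evaluates to false; next aux becomes 0; next aux becomes -16; next final value -1792; both end at -1792.
Across all 30 domain points the two functions coincide.
verdict: equivalent


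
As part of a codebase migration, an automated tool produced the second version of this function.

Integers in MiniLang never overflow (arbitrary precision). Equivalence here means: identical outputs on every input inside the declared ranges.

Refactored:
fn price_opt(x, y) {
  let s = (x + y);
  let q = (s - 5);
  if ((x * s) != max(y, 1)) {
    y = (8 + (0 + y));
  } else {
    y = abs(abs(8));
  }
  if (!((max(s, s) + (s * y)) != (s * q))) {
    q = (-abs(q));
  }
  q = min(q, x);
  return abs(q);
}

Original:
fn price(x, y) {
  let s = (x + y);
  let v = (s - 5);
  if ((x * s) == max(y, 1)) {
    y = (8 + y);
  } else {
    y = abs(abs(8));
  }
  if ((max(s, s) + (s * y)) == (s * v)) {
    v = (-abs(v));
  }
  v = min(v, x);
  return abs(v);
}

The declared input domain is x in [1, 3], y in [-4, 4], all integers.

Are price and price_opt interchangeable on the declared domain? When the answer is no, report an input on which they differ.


The suspicious edit (`((x * s) == max(y, 1))` became `((x * s) != max(y, 1))`) never changes the result for any input inside the declared domain.
Spot check at x=3, y=2 — price: s becomes 5; next v becomes 0; next ((x * s) == max(y, 1)) evaluates to false; next y becomes 8; next ((max(s, s) + (s * y)) == (s * v)) evaluates to false; next v becomes 0; next final value 0. price_opt: s becomes 5; next q becomes 0; next ((x * s) != max(y, 1)) evaluates to true; next y becomes 10; next (!((max(s, s) + (s * y)) != (s * q))) evaluates to false; next q becomes 0; next final value 0. Both give 0.
Across all 27 domain points the two functions coincide.
verdict: equivalent


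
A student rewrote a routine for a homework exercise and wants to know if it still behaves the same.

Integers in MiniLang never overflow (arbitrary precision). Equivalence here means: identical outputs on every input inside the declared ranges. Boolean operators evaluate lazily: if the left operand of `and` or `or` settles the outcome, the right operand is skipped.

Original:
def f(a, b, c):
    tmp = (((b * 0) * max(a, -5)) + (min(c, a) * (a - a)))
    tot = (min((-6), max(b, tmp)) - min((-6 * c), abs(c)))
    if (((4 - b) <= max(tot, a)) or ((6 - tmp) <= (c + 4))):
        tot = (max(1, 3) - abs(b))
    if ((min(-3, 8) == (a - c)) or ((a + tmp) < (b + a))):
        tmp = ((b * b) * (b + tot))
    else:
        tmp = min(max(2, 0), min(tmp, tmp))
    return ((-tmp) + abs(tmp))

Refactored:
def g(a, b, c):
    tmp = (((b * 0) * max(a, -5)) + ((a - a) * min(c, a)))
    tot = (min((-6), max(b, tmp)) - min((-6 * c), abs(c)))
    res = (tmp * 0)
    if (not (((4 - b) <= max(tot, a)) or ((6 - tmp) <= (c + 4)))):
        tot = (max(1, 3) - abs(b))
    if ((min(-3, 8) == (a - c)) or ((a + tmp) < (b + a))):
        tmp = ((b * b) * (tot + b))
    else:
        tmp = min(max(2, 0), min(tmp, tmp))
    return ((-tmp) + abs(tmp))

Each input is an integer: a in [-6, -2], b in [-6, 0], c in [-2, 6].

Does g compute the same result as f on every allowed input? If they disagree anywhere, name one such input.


Run the pair on a=-5, b=-6, c=-2.
f: tmp becomes 0; next tot becomes -8; next (((4 - b) <= max(tot, a)) or ((6 - tmp) <= (c + 4))) evaluates to false; next ((min(-3, 8) == (a - c)) or ((a + tmp) < (b + a))) evaluates to true; next tmp becomes -504; next final value 1008
g: tmp becomes 0; next tot becomes -8; next res becomes 0; next (not (((4 - b) <= max(tot, a)) or ((6 - tmp) <= (c + 4)))) evaluates to true; next tot becomes -3; next ((min(-3, 8) == (a - c)) or ((a + tmp) < (b + a))) evaluates to true; next tmp becomes -324; next final value 648
1008 against 648: the behavior changed.
verdict: not equivalent; witness: a=-5, b=-6, c=-2


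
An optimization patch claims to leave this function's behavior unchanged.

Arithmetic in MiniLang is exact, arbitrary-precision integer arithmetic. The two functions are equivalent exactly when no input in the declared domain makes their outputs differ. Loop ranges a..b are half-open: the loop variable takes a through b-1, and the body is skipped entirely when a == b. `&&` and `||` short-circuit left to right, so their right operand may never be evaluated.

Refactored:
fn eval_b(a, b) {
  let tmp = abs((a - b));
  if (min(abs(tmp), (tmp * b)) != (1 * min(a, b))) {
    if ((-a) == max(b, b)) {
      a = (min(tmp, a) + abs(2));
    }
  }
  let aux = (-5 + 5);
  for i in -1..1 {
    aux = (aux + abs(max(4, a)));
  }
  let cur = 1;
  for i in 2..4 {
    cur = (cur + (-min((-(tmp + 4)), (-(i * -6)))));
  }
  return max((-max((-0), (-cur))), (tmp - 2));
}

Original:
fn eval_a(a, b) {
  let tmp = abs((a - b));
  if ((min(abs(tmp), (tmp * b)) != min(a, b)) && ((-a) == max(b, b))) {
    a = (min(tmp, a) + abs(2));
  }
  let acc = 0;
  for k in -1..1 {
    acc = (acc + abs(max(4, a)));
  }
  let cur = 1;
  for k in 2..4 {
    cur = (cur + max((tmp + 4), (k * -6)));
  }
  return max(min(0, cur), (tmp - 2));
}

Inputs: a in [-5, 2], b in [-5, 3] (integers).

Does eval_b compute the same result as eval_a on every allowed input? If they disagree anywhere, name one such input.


Equivalent — the differences include branching structure differs, plus statement counts differ, plus arithmetic usage differs, plus boolean connective usage differs, plus local variable names differ, plus constant usage differs, yet no declared input distinguishes the two.
Tracing a=-1, b=2: eval_a: tmp becomes 3; next ((min(abs(tmp), (tmp * b)) != min(a, b)) && ((-a) == max(b, b))) evaluates to false; next acc becomes 0; next at k=-1:; next acc becomes 4; next at k=0:; next acc becomes 8; next cur becomes 1; next at k=2:; next cur becomes 8; next at k=3:; next cur becomes 15; next final value 1 | eval_b: tmp becomes 3; next (min(abs(tmp), (tmp * b)) != (1 * min(a, b))) evaluates to true; next ((-a) == max(b, b)) evaluates to false; next aux becomes 0; next at i=-1:; next aux becomes 4; next at i=0:; next aux becomes 8; next cur becomes 1; next at i=2:; next cur becomes 8; next at i=3:; next cur becomes 15; next final value 1 — matching result 1.
Sweeping the whole domain (72 inputs) finds no disagreement.
verdict: equivalent


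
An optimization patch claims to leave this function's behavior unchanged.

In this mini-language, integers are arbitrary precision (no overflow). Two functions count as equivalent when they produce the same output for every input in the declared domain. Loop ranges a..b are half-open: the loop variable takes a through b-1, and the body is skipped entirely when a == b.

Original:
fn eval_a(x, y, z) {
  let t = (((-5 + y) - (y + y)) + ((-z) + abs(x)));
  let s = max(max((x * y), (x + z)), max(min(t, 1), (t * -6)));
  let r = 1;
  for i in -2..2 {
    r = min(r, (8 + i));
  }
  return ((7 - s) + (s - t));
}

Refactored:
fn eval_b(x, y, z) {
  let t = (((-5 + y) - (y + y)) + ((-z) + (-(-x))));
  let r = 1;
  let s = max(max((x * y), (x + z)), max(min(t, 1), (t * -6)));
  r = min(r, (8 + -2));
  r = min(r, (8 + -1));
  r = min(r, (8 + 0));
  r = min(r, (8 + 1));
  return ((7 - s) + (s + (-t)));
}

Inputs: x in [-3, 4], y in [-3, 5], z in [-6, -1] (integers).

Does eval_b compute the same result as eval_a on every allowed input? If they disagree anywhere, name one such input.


Not equivalent: x=-3, y=-3, z=-6 separates them (0 vs 6).
eval_a: t = 7; s = 9; r = 1; [i=-2]; r = 1; [i=-1]; r = 1; [i=0]; r = 1; [i=1]; r = 1; return 0
eval_b: t = 1; r = 1; s = 9; r = 1; r = 1; r = 1; r = 1; return 6
verdict: not equivalent; witness: x=-3, y=-3, z=-6


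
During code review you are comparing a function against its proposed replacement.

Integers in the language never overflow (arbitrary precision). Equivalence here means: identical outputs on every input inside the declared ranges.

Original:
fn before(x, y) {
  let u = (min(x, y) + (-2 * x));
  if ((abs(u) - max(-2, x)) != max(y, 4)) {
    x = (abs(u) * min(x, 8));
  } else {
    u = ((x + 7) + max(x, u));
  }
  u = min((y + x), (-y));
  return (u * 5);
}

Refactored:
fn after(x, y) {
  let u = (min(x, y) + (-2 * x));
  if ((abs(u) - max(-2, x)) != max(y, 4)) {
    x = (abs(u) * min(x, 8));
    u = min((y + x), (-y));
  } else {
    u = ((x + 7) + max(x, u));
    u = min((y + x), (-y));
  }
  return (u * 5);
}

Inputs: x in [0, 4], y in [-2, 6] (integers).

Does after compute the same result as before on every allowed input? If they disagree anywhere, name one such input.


Behavior is preserved: although arithmetic usage differs, plus statement counts differ, plus min/max/abs usage differs, the outputs never diverge.
Tracing x=1, y=3: before: u := -1 | ((abs(u) - max(-2, x)) != max(y, 4)): true | x := 1 | u := -3 | result -15 | after: u := -1 | ((abs(u) - max(-2, x)) != max(y, 4)): true | x := 1 | u := -3 | result -15 — matching result -15.
Checked all 45 inputs in the declared domain: the outputs agree on every one.
verdict: equivalent


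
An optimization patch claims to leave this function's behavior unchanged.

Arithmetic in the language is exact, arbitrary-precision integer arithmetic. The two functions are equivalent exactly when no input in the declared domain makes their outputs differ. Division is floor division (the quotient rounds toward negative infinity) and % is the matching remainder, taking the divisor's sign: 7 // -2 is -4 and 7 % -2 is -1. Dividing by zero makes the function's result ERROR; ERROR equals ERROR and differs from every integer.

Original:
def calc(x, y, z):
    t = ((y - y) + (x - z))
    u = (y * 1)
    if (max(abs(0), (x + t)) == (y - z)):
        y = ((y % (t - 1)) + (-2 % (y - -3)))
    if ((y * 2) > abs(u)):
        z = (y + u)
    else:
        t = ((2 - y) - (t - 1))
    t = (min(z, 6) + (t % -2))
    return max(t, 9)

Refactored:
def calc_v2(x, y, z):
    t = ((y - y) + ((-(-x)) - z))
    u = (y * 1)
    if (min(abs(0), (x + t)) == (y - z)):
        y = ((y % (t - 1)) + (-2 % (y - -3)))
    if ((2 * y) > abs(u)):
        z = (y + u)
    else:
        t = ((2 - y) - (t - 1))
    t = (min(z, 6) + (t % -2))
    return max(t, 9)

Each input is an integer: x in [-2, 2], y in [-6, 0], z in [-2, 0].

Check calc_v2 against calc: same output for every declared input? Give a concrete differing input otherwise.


At x=0, y=-1, z=-1: calc gives 9, calc_v2 gives ERROR.
verdict: not equivalent; witness: x=0, y=-1, z=-1


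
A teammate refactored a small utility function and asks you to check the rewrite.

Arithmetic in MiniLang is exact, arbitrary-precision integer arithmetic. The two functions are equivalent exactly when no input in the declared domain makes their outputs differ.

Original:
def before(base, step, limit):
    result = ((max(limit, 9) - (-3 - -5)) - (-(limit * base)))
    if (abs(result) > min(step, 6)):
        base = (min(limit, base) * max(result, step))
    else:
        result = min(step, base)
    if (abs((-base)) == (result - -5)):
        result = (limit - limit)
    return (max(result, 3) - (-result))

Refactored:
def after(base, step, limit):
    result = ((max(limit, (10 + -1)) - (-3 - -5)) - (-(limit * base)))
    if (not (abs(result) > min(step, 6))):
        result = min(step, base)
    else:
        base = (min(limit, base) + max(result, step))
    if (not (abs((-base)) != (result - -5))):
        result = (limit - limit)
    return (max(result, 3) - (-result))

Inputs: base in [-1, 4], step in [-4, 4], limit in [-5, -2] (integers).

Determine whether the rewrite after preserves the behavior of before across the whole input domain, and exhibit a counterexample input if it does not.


Take base=1, step=-4, limit=-2.
before: result := 5 | (abs(result) > min(step, 6)): true | base := -10 | (abs((-base)) == (result - -5)): true | result := 0 | result 3
after: result := 5 | (not (abs(result) > min(step, 6))): false | base := 3 | (not (abs((-base)) != (result - -5))): false | result 10
3 and 10 differ, so these are not the same function on this domain.
verdict: not equivalent; witness: base=1, step=-4, limit=-2


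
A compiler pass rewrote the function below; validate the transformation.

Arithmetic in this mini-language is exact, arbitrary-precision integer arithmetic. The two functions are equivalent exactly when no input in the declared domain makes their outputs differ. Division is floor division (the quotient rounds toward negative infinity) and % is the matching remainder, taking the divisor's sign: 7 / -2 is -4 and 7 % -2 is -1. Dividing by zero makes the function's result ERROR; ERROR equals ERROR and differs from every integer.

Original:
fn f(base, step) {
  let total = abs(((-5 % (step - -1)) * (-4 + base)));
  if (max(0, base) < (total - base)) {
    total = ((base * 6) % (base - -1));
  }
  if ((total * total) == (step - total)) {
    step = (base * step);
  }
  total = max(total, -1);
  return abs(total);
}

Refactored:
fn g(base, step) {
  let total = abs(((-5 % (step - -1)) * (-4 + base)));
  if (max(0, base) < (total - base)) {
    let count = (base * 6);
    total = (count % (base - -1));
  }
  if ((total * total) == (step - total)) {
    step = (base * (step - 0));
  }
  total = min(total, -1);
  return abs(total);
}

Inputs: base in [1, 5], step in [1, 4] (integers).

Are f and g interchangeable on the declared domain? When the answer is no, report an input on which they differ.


The rewrite breaks on base=1, step=1, where the results are 0 and 1.
f: total becomes 3; next (max(0, base) < (total - base)) evaluates to true; next total becomes 0; next ((total * total) == (step - total)) evaluates to false; next total becomes 0; next final value 0
g: total becomes 3; next (max(0, base) < (total - base)) evaluates to true; next count becomes 6; next total becomes 0; next ((total * total) == (step - total)) evaluates to false; next total becomes -1; next final value 1
verdict: not equivalent; witness: base=1, step=1


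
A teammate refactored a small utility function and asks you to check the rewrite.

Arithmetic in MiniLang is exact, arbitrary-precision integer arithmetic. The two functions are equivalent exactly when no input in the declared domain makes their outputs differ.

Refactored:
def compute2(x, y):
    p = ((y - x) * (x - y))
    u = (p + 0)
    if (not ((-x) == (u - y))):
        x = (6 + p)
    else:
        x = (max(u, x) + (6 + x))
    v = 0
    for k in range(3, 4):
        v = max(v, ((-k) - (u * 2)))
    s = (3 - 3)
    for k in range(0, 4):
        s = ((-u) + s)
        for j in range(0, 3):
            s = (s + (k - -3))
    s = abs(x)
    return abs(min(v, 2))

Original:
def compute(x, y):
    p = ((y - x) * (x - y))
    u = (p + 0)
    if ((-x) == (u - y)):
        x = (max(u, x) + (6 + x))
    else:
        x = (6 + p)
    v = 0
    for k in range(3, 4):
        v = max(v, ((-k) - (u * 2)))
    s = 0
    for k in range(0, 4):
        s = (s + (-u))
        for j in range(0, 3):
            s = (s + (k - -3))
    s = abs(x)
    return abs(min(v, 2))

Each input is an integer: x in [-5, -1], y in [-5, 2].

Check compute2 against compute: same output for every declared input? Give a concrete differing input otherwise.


Equivalent — the differences include constant usage differs; and arithmetic usage differs; and boolean connective usage differs, yet no declared input distinguishes the two.
As a probe, take x=-1, y=-5: compute runs p = -16; u = -16; ((-x) == (u - y)) -> false; x = -10; v = 0; [k=3]; v = 29; s = 0; [k=0]; s = 16; [j=0]; s = 19; [j=1]; s = 22; [j=2]; s = 25; [k=1]; s = 41; [j=0]; s = 45; [j=1]; s = 49; [j=2]; s = 53; [k=2]; s = 69; [j=0]; s = 74; [j=1]; s = 79; [j=2]; s = 84; [k=3]; s = 100; [j=0]; s = 106; [j=1]; s = 112; [j=2]; s = 118; s = 10; return 2; compute2 runs p = -16; u = -16; (not ((-x) == (u - y))) -> true; x = -10; v = 0; [k=3]; v = 29; s = 0; [k=0]; s = 16; [j=0]; s = 19; [j=1]; s = 22; [j=2]; s = 25; [k=1]; s = 41; [j=0]; s = 45; [j=1]; s = 49; [j=2]; s = 53; [k=2]; s = 69; [j=0]; s = 74; [j=1]; s = 79; [j=2]; s = 84; [k=3]; s = 100; [j=0]; s = 106; [j=1]; s = 112; [j=2]; s = 118; s = 10; return 2; both end at 2.
Every one of the 40 inputs gives matching results.
verdict: equivalent


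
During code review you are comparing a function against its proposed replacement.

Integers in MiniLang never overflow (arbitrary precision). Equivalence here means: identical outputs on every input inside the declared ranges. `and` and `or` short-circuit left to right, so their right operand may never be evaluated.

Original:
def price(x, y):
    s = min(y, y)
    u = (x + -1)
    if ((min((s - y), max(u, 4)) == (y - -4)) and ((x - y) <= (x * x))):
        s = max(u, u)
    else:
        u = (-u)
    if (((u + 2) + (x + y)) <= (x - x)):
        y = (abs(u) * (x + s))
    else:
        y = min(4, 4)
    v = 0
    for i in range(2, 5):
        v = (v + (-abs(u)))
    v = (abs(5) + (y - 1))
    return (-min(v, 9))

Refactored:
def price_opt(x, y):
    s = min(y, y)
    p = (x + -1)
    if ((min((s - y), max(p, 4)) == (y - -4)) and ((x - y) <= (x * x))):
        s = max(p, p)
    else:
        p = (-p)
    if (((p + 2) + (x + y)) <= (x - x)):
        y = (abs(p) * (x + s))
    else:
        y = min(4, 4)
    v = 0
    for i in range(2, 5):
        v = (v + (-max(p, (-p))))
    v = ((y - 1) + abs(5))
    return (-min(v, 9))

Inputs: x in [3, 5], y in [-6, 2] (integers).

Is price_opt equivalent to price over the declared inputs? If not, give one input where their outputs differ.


This is a faithful refactor — local variable names differ, plus min/max/abs usage differs, but the computed results match everywhere.
Spot check at x=4, y=-6 — price: s becomes -6; next u becomes 3; next ((min((s - y), max(u, 4)) == (y - -4)) and ((x - y) <= (x * x))) evaluates to false; next u becomes -3; next (((u + 2) + (x + y)) <= (x - x)) evaluates to true; next y becomes -6; next v becomes 0; next at i=2:; next v becomes -3; next at i=3:; next v becomes -6; next at i=4:; next v becomes -9; next v becomes -2; next final value 2. price_opt: s becomes -6; next p becomes 3; next ((min((s - y), max(p, 4)) == (y - -4)) and ((x - y) <= (x * x))) evaluates to false; next p becomes -3; next (((p + 2) + (x + y)) <= (x - x)) evaluates to true; next y becomes -6; next v becomes 0; next at i=2:; next v becomes -3; next at i=3:; next v becomes -6; next at i=4:; next v becomes -9; next v becomes -2; next final value 2. Both give 2.
Checked all 27 inputs in the declared domain: the outputs agree on every one.
verdict: equivalent


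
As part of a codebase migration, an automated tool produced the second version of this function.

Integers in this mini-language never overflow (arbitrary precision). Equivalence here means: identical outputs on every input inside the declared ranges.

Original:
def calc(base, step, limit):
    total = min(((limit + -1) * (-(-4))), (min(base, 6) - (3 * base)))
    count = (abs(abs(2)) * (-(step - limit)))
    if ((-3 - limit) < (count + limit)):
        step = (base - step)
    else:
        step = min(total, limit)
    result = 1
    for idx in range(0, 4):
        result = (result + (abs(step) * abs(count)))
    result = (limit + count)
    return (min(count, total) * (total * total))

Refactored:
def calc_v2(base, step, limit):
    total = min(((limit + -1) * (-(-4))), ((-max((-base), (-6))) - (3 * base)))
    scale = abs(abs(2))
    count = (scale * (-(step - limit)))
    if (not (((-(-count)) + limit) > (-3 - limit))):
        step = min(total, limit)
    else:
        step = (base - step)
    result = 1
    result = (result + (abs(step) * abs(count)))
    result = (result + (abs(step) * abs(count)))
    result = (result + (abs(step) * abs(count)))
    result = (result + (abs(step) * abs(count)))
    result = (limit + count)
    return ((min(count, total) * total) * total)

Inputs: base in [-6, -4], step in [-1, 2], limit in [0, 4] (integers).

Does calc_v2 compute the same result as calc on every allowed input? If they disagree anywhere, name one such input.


This is a faithful refactor — min/max/abs usage differs, local variable names differ, arithmetic usage differs, loop structure differs, statement counts differ, comparison usage differs, boolean connective usage differs, but the computed results match everywhere.
One worked example (base=-6, step=0, limit=4) — calc: total := 12 | count := 8 | ((-3 - limit) < (count + limit)): true | step := -6 | result := 1 | iter idx=0: | result := 49 | iter idx=1: | result := 97 | iter idx=2: | result := 145 | iter idx=3: | result := 193 | result := 12 | result 1152; calc_v2: total := 12 | scale := 2 | count := 8 | (not (((-(-count)) + limit) > (-3 - limit))): false | step := -6 | result := 1 | result := 49 | result := 97 | result := 145 | result := 193 | result := 12 | result 1152; agreement on 1152.
An exhaustive pass over the 60 declared inputs shows identical outputs.
verdict: equivalent


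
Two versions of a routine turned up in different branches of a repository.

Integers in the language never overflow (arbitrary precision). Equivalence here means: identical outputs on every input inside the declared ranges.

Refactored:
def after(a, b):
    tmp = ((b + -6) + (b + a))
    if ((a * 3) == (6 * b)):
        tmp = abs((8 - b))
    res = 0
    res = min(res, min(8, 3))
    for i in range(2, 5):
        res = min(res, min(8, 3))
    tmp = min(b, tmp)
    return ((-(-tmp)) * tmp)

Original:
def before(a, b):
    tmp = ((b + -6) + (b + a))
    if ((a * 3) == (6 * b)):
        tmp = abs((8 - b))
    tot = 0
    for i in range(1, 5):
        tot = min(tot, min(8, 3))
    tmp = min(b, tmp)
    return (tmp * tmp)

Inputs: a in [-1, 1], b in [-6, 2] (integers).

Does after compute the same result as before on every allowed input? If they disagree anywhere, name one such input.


Side by side, the visible changes include: statement counts differ, min/max/abs usage differs, local variable names differ, loop structure differs, constant usage differs.
One worked example (a=0, b=-6) — before: tmp becomes -18; next ((a * 3) == (6 * b)) evaluates to false; next tot becomes 0; next at i=1:; next tot becomes 0; next at i=2:; next tot becomes 0; next at i=3:; next tot becomes 0; next at i=4:; next tot becomes 0; next tmp becomes -18; next final value 324; after: tmp becomes -18; next ((a * 3) == (6 * b)) evaluates to false; next res becomes 0; next res becomes 0; next at i=2:; next res becomes 0; next at i=3:; next res becomes 0; next at i=4:; next res becomes 0; next tmp becomes -18; next final value 324; agreement on 324.
Across all 27 domain points the two functions coincide.
verdict: equivalent


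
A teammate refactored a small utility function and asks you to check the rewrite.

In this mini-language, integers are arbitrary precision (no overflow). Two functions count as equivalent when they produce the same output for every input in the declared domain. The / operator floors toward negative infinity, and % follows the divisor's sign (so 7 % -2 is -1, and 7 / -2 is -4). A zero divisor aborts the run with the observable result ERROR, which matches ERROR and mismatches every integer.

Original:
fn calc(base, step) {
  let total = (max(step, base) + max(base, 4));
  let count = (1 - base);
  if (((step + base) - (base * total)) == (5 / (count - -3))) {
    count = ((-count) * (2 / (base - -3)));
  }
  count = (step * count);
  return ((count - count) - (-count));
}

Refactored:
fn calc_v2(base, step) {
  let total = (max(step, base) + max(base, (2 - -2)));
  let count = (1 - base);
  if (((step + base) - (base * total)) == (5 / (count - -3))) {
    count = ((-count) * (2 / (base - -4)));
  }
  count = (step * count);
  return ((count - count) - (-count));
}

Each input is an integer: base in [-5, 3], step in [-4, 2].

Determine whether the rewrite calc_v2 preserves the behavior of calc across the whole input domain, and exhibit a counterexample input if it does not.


Take base=-2, step=-2.
calc: total = 2; count = 3; (((step + base) - (base * total)) == (5 / (count - -3))) -> true; count = -6; count = 12; return 12
calc_v2: total = 2; count = 3; (((step + base) - (base * total)) == (5 / (count - -3))) -> true; count = -3; count = 6; return 6
12 != 6, so the rewrite changes behavior.
verdict: not equivalent; witness: base=-2, step=-2


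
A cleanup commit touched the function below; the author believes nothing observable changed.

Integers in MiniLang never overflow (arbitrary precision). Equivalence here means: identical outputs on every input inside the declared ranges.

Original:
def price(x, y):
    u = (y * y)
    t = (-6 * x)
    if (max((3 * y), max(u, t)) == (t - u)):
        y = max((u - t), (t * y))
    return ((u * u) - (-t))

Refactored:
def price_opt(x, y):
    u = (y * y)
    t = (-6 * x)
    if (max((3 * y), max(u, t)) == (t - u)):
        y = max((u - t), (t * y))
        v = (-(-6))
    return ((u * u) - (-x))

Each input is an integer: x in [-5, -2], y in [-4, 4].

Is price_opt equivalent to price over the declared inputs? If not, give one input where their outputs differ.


The rewrite breaks on x=-5, y=-4, where the results are 286 and 251.
price: u=16, then t=30, then (max((3 * y), max(u, t)) == (t - u)) is false, then returns 286
price_opt: u=16, then t=30, then (max((3 * y), max(u, t)) == (t - u)) is false, then returns 251
verdict: not equivalent; witness: x=-5, y=-4


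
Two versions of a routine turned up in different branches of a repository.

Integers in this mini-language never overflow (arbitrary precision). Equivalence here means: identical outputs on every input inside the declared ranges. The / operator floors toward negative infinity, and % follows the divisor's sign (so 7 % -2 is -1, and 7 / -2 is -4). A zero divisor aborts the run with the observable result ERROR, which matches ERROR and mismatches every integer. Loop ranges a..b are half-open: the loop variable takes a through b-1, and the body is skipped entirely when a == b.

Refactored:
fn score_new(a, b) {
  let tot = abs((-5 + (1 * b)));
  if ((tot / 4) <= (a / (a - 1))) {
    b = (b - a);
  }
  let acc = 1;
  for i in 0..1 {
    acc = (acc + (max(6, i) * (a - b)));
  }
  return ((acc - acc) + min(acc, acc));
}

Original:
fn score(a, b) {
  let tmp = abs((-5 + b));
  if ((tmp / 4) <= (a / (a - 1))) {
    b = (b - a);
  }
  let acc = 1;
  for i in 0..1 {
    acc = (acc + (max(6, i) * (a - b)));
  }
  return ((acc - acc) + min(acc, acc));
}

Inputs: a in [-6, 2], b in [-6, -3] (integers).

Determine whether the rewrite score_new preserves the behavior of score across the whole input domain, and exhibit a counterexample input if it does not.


Although arithmetic usage differs; and local variable names differ; and constant usage differs, 36/36 inputs agree.
verdict: equivalent


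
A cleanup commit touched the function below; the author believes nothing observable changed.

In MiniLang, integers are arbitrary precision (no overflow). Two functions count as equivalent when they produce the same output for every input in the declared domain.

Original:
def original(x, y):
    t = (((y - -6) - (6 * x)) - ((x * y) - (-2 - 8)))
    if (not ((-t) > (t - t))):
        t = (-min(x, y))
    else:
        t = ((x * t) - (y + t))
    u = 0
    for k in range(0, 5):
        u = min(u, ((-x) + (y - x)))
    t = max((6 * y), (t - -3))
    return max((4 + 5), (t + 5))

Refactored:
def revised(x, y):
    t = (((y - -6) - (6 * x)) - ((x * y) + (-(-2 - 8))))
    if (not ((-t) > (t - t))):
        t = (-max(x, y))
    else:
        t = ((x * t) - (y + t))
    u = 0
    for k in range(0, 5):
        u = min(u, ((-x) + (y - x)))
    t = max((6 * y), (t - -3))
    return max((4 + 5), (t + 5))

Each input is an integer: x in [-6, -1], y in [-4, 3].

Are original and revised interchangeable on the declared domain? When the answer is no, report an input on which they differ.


On input x=-6, y=-4, original returns 14 while revised returns 12.
verdict: not equivalent; witness: x=-6, y=-4


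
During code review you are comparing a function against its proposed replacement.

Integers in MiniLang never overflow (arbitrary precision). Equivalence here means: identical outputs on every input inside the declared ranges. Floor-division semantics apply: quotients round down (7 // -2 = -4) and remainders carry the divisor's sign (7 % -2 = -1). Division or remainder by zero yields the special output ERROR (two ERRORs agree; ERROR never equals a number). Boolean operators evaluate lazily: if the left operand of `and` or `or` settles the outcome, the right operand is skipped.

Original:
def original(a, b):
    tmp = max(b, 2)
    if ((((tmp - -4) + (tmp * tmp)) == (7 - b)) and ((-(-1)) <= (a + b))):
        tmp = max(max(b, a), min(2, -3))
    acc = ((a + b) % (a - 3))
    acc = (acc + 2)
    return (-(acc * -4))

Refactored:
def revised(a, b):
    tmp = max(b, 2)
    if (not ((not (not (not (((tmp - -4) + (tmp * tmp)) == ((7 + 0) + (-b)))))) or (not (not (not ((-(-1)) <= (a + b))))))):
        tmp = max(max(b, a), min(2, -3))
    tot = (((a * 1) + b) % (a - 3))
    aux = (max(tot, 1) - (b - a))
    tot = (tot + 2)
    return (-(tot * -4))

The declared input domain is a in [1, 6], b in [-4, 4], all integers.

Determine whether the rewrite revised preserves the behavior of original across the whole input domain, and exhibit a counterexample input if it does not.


Behavior is preserved: although min/max/abs usage differs, and constant usage differs, and arithmetic usage differs, and boolean connective usage differs, and statement counts differ, and local variable names differ, the outputs never diverge.
Spot check at a=4, b=2 — original: tmp := 2 | ((((tmp - -4) + (tmp * tmp)) == (7 - b)) and ((-(-1)) <= (a + b))): false | acc := 0 | acc := 2 | result 8. revised: tmp := 2 | (not ((not (not (not (((tmp - -4) + (tmp * tmp)) == ((7 + 0) + (-b)))))) or (not (not (not ((-(-1)) <= (a + b))))))): false | tot := 0 | aux := 3 | tot := 2 | result 8. Both give 8.
Checked all 54 inputs in the declared domain: the outputs agree on every one.
verdict: equivalent


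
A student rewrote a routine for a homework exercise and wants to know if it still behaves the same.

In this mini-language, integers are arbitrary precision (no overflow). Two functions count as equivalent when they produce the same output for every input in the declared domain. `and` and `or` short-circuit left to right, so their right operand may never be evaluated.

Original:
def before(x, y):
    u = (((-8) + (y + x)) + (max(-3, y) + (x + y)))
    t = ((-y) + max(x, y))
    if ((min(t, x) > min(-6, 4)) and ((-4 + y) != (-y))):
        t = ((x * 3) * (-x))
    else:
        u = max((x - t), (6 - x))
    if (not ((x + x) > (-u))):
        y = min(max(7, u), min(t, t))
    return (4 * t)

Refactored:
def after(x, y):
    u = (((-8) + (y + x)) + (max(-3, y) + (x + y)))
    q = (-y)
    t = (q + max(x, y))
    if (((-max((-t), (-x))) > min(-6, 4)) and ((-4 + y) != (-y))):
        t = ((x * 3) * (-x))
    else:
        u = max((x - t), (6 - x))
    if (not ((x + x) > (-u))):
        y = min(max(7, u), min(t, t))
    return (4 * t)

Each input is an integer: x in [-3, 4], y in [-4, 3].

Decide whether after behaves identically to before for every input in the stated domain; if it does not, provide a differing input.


Differences: min/max/abs usage differs; also statement counts differ; also local variable names differ — yet all 64 inputs agree.
verdict: equivalent


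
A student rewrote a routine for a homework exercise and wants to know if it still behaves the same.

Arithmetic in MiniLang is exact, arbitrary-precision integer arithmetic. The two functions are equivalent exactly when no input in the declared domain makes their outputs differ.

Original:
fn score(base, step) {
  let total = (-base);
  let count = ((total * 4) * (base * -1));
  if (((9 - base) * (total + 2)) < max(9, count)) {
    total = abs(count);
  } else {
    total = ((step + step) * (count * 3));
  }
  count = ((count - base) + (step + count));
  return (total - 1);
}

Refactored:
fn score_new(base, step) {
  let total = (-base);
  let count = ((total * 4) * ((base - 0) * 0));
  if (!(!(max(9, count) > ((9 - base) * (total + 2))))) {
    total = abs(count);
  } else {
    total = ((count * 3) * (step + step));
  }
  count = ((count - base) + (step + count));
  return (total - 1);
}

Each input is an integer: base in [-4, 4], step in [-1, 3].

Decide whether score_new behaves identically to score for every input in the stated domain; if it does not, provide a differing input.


Try base=-4, step=-1.
score: total := 4 | count := 64 | (((9 - base) * (total + 2)) < max(9, count)): false | total := -384 | count := 131 | result -385
score_new: total := 4 | count := 0 | (!(!(max(9, count) > ((9 - base) * (total + 2))))): false | total := 0 | count := 3 | result -1
-385 != -1, so the rewrite changes behavior.
verdict: not equivalent; witness: base=-4, step=-1


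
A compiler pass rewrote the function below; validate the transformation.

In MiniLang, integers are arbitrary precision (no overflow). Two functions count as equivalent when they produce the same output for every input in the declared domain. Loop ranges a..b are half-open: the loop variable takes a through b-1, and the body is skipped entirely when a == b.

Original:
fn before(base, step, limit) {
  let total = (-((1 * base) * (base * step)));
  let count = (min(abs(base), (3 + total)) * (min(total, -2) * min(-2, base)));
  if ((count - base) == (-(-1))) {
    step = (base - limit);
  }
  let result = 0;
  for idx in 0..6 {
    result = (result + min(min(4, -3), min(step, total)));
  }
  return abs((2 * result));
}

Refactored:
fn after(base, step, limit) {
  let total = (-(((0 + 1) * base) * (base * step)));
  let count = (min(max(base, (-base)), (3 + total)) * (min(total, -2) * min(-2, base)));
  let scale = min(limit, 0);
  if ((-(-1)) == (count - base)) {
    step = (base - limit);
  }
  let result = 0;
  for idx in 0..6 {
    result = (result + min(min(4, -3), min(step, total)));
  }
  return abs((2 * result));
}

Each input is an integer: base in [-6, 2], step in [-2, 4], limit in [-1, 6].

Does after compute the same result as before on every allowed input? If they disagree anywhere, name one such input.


Although arithmetic usage differs, constant usage differs, statement counts differ, local variable names differ, min/max/abs usage differs, 504/504 inputs agree.
verdict: equivalent


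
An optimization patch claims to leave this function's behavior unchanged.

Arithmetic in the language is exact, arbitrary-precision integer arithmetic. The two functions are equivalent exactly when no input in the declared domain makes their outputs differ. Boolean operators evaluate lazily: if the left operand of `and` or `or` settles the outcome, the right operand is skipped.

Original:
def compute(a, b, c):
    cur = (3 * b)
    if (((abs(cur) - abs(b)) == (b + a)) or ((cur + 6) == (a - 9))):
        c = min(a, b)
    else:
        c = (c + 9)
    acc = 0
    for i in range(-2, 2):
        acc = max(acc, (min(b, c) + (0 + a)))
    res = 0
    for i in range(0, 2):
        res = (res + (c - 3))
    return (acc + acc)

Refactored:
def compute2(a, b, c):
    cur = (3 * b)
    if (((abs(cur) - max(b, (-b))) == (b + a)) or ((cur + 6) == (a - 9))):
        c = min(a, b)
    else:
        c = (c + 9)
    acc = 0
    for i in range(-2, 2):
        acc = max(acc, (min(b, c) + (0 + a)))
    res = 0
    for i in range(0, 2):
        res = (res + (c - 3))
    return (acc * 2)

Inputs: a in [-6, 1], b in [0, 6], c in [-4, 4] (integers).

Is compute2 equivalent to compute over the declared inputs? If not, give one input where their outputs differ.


Reading the diff, among the changes: constant usage differs; and arithmetic usage differs; and min/max/abs usage differs.
Spot check at a=-5, b=0, c=4 — compute: cur becomes 0; next (((abs(cur) - abs(b)) == (b + a)) or ((cur + 6) == (a - 9))) evaluates to false; next c becomes 13; next acc becomes 0; next at i=-2:; next acc becomes 0; next at i=-1:; next acc becomes 0; next at i=0:; next acc becomes 0; next at i=1:; next acc becomes 0; next res becomes 0; next at i=0:; next res becomes 10; next at i=1:; next res becomes 20; next final value 0. compute2: cur becomes 0; next (((abs(cur) - max(b, (-b))) == (b + a)) or ((cur + 6) == (a - 9))) evaluates to false; next c becomes 13; next acc becomes 0; next at i=-2:; next acc becomes 0; next at i=-1:; next acc becomes 0; next at i=0:; next acc becomes 0; next at i=1:; next acc becomes 0; next res becomes 0; next at i=0:; next res becomes 10; next at i=1:; next res becomes 20; next final value 0. Both give 0.
An exhaustive pass over the 504 declared inputs shows identical outputs.
verdict: equivalent


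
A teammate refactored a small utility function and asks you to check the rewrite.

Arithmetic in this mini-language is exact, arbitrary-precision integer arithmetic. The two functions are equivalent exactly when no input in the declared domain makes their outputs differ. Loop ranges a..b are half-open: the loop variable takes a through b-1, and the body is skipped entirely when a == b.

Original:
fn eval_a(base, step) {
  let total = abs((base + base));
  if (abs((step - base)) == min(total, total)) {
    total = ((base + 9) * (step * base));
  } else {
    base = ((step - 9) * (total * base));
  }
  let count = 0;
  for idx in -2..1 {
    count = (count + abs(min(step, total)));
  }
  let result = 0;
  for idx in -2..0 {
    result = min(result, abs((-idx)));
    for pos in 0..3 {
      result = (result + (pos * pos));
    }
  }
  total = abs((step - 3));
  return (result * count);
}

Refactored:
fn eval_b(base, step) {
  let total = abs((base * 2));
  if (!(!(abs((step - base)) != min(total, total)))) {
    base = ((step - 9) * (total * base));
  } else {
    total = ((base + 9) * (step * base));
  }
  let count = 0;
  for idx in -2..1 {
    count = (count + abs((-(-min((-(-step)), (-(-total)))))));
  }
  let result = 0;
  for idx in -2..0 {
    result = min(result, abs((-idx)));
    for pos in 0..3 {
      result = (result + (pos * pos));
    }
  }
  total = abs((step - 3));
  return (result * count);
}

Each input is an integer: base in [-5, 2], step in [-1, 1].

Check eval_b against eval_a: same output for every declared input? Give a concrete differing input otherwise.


This is a faithful refactor — boolean connective usage differs; and arithmetic usage differs; and constant usage differs; and comparison usage differs, but the computed results match everywhere.
One worked example (base=-5, step=0) — eval_a: total=10, then (abs((step - base)) == min(total, total)) is false, then base=450, then count=0, then (idx=-2), then count=0, then (idx=-1), then count=0, then (idx=0), then count=0, then result=0, then (idx=-2), then result=0, then (pos=0), then result=0, then (pos=1), then result=1, then (pos=2), then result=5, then (idx=-1), then result=1, then (pos=0), then result=1, then (pos=1), then result=2, then (pos=2), then result=6, then total=3, then returns 0; eval_b: total=10, then (!(!(abs((step - base)) != min(total, total)))) is true, then base=450, then count=0, then (idx=-2), then count=0, then (idx=-1), then count=0, then (idx=0), then count=0, then result=0, then (idx=-2), then result=0, then (pos=0), then result=0, then (pos=1), then result=1, then (pos=2), then result=5, then (idx=-1), then result=1, then (pos=0), then result=1, then (pos=1), then result=2, then (pos=2), then result=6, then total=3, then returns 0; agreement on 0.
Every one of the 24 inputs gives matching results.
verdict: equivalent
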